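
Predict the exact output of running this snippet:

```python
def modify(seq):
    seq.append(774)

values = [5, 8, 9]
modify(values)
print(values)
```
[5, 8, 9, 774]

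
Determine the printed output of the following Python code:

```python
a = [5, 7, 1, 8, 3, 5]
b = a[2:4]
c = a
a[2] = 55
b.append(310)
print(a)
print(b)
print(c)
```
[5, 7, 55, 8, 3, 5]
[1, 8, 310]
[5, 7, 55, 8, 3, 5]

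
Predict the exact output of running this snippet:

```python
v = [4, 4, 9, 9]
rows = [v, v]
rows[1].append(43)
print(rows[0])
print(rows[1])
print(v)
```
[4, 4, 9, 9, 43]
[4, 4, 9, 9, 43]
[4, 4, 9, 9, 43]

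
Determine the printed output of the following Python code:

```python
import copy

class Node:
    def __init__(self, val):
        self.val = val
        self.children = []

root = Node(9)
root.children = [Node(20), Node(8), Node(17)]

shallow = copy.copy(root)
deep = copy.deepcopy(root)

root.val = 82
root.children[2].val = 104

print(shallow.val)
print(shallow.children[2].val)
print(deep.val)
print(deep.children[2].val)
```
9
104
9
17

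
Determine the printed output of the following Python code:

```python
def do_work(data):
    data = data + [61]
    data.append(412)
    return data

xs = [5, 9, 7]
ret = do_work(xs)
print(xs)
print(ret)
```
[5, 9, 7]
[5, 9, 7, 61, 412]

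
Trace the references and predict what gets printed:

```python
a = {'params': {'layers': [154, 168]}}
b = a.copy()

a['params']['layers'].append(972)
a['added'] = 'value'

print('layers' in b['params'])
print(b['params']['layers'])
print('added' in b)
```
True
[154, 168, 972]
False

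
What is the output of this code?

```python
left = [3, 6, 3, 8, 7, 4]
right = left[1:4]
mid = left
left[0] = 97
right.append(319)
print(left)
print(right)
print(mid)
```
[97, 6, 3, 8, 7, 4]
[6, 3, 8, 319]
[97, 6, 3, 8, 7, 4]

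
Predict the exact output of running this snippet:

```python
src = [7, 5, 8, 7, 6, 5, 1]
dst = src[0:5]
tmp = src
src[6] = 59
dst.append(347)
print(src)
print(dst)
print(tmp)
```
[7, 5, 8, 7, 6, 5, 59]
[7, 5, 8, 7, 6, 347]
[7, 5, 8, 7, 6, 5, 59]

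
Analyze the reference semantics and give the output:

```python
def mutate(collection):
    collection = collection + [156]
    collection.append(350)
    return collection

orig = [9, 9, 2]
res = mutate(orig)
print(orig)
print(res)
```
[9, 9, 2]
[9, 9, 2, 156, 350]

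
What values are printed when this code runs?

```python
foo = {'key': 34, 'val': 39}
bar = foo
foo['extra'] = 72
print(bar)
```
{'key': 34, 'val': 39, 'extra': 72}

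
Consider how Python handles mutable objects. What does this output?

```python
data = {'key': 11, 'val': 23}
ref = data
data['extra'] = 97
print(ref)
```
{'key': 11, 'val': 23, 'extra': 97}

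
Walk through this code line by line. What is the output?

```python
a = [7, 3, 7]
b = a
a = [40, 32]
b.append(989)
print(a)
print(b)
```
[40, 32]
[7, 3, 7, 989]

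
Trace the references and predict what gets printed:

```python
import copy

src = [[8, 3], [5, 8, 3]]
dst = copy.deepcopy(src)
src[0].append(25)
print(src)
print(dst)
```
[[8, 3, 25], [5, 8, 3]]
[[8, 3], [5, 8, 3]]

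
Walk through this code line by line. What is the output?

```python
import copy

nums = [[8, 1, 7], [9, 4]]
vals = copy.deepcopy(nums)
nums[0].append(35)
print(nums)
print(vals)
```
[[8, 1, 7, 35], [9, 4]]
[[8, 1, 7], [9, 4]]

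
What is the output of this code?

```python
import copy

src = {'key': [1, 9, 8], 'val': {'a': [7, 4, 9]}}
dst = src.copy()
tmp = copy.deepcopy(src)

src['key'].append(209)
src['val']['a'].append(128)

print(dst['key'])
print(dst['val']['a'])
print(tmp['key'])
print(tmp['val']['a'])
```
[1, 9, 8, 209]
[7, 4, 9, 128]
[1, 9, 8]
[7, 4, 9]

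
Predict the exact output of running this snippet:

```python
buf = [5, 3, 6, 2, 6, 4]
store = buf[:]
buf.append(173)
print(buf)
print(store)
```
[5, 3, 6, 2, 6, 4, 173]
[5, 3, 6, 2, 6, 4]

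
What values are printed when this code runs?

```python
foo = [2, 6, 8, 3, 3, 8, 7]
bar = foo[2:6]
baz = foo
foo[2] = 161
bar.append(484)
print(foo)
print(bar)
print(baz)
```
[2, 6, 161, 3, 3, 8, 7]
[8, 3, 3, 8, 484]
[2, 6, 161, 3, 3, 8, 7]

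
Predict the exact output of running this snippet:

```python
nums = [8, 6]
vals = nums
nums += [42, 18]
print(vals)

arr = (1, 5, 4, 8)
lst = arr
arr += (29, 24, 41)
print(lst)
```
[8, 6, 42, 18]
(1, 5, 4, 8)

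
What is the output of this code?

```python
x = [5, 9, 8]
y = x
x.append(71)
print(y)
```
[5, 9, 8, 71]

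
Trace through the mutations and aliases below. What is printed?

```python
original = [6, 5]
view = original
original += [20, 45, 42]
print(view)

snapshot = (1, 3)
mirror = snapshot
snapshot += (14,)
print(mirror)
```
[6, 5, 20, 45, 42]
(1, 3)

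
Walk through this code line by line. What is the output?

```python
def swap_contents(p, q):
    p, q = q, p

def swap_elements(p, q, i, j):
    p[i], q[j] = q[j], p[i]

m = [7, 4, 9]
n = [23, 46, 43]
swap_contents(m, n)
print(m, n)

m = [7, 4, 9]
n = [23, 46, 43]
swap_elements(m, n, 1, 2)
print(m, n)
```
[7, 4, 9] [23, 46, 43]
[7, 43, 9] [23, 46, 4]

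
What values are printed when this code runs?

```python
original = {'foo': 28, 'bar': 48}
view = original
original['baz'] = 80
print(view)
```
{'foo': 28, 'bar': 48, 'baz': 80}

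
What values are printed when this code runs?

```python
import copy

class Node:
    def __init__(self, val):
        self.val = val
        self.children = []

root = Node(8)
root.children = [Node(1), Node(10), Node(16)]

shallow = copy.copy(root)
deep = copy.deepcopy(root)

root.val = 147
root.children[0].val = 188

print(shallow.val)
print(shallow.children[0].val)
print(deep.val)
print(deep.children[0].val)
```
8
188
8
1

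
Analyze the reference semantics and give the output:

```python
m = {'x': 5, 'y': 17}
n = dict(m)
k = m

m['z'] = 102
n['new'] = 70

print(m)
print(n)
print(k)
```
{'x': 5, 'y': 17, 'z': 102}
{'x': 5, 'y': 17, 'new': 70}
{'x': 5, 'y': 17, 'z': 102}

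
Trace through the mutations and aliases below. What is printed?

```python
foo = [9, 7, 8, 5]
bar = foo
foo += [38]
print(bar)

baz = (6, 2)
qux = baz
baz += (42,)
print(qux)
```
[9, 7, 8, 5, 38]
(6, 2)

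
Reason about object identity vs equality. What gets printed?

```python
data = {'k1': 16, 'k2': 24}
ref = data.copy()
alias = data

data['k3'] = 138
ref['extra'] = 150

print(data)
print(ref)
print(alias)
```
{'k1': 16, 'k2': 24, 'k3': 138}
{'k1': 16, 'k2': 24, 'extra': 150}
{'k1': 16, 'k2': 24, 'k3': 138}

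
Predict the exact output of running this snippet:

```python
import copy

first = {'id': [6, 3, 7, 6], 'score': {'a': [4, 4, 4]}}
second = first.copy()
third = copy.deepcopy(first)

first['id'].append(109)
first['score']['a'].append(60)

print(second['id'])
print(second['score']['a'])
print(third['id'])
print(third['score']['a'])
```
[6, 3, 7, 6, 109]
[4, 4, 4, 60]
[6, 3, 7, 6]
[4, 4, 4]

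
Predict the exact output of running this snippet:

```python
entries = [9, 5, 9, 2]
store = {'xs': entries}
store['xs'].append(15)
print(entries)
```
[9, 5, 9, 2, 15]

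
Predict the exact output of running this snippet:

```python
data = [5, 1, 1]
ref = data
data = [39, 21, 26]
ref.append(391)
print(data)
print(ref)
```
[39, 21, 26]
[5, 1, 1, 391]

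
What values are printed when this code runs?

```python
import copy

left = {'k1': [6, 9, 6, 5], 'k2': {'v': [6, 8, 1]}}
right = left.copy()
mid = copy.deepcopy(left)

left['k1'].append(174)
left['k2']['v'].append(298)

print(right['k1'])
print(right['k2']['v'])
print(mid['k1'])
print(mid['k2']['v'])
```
[6, 9, 6, 5, 174]
[6, 8, 1, 298]
[6, 9, 6, 5]
[6, 8, 1]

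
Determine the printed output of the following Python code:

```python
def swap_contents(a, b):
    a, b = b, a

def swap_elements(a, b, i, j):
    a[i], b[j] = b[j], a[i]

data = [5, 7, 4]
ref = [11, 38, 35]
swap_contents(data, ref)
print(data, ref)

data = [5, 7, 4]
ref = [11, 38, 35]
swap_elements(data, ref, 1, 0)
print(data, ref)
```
[5, 7, 4] [11, 38, 35]
[5, 11, 4] [7, 38, 35]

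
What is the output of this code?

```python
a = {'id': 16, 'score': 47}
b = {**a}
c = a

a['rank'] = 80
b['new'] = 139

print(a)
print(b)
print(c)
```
{'id': 16, 'score': 47, 'rank': 80}
{'id': 16, 'score': 47, 'new': 139}
{'id': 16, 'score': 47, 'rank': 80}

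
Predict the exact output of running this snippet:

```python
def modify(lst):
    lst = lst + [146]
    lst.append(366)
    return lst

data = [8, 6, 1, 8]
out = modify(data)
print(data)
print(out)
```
[8, 6, 1, 8]
[8, 6, 1, 8, 146, 366]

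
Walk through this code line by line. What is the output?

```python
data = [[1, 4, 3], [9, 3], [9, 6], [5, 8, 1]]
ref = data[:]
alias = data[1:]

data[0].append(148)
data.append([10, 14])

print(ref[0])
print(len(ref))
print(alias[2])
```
[1, 4, 3, 148]
4
[5, 8, 1]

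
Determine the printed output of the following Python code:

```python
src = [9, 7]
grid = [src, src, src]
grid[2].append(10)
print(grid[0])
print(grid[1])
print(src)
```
[9, 7, 10]
[9, 7, 10]
[9, 7, 10]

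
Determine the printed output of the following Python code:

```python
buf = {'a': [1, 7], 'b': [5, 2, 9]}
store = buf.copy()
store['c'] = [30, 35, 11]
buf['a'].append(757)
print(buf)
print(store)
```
{'a': [1, 7, 757], 'b': [5, 2, 9]}
{'a': [1, 7, 757], 'b': [5, 2, 9], 'c': [30, 35, 11]}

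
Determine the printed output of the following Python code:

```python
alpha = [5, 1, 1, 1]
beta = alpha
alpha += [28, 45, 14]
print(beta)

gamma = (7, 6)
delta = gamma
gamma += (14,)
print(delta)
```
[5, 1, 1, 1, 28, 45, 14]
(7, 6)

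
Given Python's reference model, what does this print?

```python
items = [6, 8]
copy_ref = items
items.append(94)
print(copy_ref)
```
[6, 8, 94]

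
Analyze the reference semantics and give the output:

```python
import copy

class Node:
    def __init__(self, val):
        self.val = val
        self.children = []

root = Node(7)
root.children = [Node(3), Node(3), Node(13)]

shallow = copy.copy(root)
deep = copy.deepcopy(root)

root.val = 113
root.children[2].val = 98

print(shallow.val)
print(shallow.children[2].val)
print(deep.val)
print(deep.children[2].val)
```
7
98
7
13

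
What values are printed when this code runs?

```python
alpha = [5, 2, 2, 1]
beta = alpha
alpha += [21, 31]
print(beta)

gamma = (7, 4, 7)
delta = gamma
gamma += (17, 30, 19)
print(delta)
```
[5, 2, 2, 1, 21, 31]
(7, 4, 7)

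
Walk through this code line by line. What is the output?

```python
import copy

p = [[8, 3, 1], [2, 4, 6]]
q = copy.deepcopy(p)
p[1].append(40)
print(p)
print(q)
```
[[8, 3, 1], [2, 4, 6, 40]]
[[8, 3, 1], [2, 4, 6]]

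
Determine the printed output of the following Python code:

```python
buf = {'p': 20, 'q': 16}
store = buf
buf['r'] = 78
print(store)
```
{'p': 20, 'q': 16, 'r': 78}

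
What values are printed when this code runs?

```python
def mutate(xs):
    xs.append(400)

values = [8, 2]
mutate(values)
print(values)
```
[8, 2, 400]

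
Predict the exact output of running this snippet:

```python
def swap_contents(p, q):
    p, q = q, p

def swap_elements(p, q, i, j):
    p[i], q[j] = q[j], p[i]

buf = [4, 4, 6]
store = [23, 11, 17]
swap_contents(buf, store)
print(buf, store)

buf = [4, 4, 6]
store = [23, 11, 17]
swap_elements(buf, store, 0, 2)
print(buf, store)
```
[4, 4, 6] [23, 11, 17]
[17, 4, 6] [23, 11, 4]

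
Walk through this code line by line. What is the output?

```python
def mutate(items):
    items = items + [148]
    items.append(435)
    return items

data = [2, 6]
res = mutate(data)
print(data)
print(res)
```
[2, 6]
[2, 6, 148, 435]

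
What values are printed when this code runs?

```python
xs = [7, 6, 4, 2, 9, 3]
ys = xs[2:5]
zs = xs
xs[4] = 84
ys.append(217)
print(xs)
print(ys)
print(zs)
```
[7, 6, 4, 2, 84, 3]
[4, 2, 9, 217]
[7, 6, 4, 2, 84, 3]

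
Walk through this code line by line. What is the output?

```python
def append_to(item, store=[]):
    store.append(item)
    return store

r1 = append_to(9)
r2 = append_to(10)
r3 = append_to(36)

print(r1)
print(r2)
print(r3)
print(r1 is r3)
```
[9, 10, 36]
[9, 10, 36]
[9, 10, 36]
True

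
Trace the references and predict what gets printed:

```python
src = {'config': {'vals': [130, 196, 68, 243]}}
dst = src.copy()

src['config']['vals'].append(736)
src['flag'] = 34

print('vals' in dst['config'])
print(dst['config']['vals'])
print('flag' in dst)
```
True
[130, 196, 68, 243, 736]
False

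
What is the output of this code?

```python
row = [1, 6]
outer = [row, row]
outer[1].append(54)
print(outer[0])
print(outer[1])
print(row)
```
[1, 6, 54]
[1, 6, 54]
[1, 6, 54]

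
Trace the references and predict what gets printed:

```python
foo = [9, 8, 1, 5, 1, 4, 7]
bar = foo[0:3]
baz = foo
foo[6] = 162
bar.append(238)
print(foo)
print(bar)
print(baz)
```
[9, 8, 1, 5, 1, 4, 162]
[9, 8, 1, 238]
[9, 8, 1, 5, 1, 4, 162]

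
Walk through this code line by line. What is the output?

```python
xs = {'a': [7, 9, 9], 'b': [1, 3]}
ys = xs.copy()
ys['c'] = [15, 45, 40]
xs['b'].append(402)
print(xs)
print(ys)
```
{'a': [7, 9, 9], 'b': [1, 3, 402]}
{'a': [7, 9, 9], 'b': [1, 3, 402], 'c': [15, 45, 40]}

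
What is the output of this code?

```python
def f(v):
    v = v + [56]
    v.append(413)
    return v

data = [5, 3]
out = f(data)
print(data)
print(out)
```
[5, 3]
[5, 3, 56, 413]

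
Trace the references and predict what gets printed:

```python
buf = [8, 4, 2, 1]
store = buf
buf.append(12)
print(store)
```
[8, 4, 2, 1, 12]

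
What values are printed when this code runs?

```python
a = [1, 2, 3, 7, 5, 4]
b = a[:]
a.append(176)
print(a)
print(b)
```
[1, 2, 3, 7, 5, 4, 176]
[1, 2, 3, 7, 5, 4]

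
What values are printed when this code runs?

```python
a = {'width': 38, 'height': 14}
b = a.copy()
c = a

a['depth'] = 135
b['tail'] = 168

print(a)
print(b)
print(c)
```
{'width': 38, 'height': 14, 'depth': 135}
{'width': 38, 'height': 14, 'tail': 168}
{'width': 38, 'height': 14, 'depth': 135}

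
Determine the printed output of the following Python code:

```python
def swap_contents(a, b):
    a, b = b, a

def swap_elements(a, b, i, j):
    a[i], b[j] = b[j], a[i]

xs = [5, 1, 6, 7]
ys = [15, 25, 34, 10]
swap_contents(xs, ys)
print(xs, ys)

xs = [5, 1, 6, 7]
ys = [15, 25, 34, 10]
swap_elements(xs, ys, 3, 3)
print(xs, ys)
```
[5, 1, 6, 7] [15, 25, 34, 10]
[5, 1, 6, 10] [15, 25, 34, 7]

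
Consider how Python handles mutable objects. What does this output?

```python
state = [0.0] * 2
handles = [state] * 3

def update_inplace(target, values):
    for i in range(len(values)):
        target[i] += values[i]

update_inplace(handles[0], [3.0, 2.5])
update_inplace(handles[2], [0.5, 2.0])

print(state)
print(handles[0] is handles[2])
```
[3.5, 4.5]
True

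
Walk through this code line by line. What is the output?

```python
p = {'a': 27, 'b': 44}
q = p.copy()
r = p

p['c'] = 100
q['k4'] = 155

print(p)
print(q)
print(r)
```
{'a': 27, 'b': 44, 'c': 100}
{'a': 27, 'b': 44, 'k4': 155}
{'a': 27, 'b': 44, 'c': 100}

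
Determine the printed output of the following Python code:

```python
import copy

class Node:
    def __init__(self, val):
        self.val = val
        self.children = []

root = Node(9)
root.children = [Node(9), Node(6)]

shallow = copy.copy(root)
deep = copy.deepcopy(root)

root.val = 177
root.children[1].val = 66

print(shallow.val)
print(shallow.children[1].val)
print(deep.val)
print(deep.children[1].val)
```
9
66
9
6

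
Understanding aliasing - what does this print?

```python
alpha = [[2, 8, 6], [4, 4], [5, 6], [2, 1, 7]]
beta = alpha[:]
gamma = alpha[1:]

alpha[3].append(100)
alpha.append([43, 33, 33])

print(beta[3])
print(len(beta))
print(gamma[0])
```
[2, 1, 7, 100]
4
[4, 4]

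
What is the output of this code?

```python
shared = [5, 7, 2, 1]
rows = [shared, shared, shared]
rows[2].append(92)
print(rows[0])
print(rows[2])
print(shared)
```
[5, 7, 2, 1, 92]
[5, 7, 2, 1, 92]
[5, 7, 2, 1, 92]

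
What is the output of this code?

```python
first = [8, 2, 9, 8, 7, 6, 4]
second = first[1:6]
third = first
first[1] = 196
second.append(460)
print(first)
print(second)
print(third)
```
[8, 196, 9, 8, 7, 6, 4]
[2, 9, 8, 7, 6, 460]
[8, 196, 9, 8, 7, 6, 4]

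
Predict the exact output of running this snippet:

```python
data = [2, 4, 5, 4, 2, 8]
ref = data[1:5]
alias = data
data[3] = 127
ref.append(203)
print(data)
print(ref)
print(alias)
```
[2, 4, 5, 127, 2, 8]
[4, 5, 4, 2, 203]
[2, 4, 5, 127, 2, 8]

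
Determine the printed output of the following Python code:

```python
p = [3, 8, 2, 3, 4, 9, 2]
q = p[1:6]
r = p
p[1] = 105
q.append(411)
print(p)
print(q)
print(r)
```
[3, 105, 2, 3, 4, 9, 2]
[8, 2, 3, 4, 9, 411]
[3, 105, 2, 3, 4, 9, 2]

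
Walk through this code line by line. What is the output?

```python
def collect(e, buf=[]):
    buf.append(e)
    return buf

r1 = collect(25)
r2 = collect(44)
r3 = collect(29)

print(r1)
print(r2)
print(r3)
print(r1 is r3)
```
[25, 44, 29]
[25, 44, 29]
[25, 44, 29]
True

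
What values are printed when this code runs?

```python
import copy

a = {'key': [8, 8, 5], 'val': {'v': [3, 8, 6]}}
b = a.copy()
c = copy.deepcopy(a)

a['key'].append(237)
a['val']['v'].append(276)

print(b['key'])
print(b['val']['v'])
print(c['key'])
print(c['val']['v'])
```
[8, 8, 5, 237]
[3, 8, 6, 276]
[8, 8, 5]
[3, 8, 6]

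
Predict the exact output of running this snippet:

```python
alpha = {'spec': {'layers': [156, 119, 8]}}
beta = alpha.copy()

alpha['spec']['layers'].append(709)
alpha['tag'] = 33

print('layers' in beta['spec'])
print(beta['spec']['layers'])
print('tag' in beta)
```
True
[156, 119, 8, 709]
False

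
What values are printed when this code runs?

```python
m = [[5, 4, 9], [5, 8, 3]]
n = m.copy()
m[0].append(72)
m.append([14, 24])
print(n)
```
[[5, 4, 9, 72], [5, 8, 3]]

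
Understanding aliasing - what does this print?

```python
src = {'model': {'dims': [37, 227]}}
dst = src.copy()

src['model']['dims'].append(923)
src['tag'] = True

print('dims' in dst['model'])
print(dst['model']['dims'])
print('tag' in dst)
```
True
[37, 227, 923]
False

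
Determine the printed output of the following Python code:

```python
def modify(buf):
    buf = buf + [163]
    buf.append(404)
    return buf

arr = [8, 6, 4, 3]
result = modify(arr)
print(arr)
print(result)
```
[8, 6, 4, 3]
[8, 6, 4, 3, 163, 404]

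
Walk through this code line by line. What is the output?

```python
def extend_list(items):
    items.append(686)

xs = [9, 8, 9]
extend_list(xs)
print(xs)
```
[9, 8, 9, 686]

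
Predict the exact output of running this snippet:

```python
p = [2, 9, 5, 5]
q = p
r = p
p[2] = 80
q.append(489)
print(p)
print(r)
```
[2, 9, 80, 5, 489]
[2, 9, 80, 5, 489]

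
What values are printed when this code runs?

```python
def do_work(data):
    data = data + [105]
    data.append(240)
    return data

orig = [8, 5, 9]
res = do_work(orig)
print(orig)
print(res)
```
[8, 5, 9]
[8, 5, 9, 105, 240]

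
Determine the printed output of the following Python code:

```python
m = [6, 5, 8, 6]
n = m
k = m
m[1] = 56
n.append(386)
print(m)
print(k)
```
[6, 56, 8, 6, 386]
[6, 56, 8, 6, 386]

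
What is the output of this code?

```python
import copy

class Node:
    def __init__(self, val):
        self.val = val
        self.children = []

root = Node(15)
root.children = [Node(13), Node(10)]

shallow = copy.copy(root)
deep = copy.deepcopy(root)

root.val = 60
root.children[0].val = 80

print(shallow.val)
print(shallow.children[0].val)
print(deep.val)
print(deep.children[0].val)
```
15
80
15
13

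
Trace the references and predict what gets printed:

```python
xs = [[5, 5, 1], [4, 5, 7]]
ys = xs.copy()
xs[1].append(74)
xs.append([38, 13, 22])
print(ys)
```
[[5, 5, 1], [4, 5, 7, 74]]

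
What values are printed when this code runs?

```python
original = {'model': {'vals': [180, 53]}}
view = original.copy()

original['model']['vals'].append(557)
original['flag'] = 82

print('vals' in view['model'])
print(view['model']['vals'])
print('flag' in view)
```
True
[180, 53, 557]
False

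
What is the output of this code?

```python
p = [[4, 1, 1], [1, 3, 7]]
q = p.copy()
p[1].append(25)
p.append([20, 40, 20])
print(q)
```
[[4, 1, 1], [1, 3, 7, 25]]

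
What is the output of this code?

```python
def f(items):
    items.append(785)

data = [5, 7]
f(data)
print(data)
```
[5, 7, 785]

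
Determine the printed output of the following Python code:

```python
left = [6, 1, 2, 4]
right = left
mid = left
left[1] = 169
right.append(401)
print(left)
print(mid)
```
[6, 169, 2, 4, 401]
[6, 169, 2, 4, 401]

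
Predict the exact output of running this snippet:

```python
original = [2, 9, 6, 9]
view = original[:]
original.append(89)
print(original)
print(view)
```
[2, 9, 6, 9, 89]
[2, 9, 6, 9]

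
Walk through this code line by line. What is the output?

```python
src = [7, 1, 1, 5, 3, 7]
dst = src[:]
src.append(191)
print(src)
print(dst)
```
[7, 1, 1, 5, 3, 7, 191]
[7, 1, 1, 5, 3, 7]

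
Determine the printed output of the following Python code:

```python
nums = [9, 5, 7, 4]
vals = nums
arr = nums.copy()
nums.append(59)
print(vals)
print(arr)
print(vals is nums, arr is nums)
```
[9, 5, 7, 4, 59]
[9, 5, 7, 4]
True False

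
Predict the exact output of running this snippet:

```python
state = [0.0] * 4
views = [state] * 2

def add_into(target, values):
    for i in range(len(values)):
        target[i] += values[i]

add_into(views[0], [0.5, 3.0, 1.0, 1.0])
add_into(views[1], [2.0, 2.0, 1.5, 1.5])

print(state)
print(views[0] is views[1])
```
[2.5, 5.0, 2.5, 2.5]
True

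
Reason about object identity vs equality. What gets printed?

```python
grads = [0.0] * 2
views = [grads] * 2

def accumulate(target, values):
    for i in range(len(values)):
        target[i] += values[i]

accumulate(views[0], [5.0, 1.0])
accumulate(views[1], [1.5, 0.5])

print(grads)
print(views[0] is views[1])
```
[6.5, 1.5]
True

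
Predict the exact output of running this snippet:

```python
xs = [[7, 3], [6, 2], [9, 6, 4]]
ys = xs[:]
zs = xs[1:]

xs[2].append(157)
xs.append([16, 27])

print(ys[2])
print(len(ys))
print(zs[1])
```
[9, 6, 4, 157]
3
[9, 6, 4, 157]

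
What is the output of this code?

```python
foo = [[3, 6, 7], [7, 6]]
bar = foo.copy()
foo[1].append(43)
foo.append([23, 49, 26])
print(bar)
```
[[3, 6, 7], [7, 6, 43]]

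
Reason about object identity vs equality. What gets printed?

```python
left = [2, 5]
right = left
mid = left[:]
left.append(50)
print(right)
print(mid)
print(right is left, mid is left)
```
[2, 5, 50]
[2, 5]
True False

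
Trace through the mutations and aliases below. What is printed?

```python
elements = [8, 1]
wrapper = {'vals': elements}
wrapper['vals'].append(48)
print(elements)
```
[8, 1, 48]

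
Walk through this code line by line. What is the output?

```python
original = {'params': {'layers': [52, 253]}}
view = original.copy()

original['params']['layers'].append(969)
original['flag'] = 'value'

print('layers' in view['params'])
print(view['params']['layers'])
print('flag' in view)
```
True
[52, 253, 969]
False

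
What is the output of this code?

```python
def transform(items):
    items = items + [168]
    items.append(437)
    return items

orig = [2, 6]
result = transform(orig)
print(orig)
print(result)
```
[2, 6]
[2, 6, 168, 437]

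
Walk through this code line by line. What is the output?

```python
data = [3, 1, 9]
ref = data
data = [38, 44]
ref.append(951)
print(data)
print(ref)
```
[38, 44]
[3, 1, 9, 951]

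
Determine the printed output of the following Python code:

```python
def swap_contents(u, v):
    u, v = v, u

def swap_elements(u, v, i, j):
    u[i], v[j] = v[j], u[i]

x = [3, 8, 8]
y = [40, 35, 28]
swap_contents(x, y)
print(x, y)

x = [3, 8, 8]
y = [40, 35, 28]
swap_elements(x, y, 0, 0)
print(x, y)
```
[3, 8, 8] [40, 35, 28]
[40, 8, 8] [3, 35, 28]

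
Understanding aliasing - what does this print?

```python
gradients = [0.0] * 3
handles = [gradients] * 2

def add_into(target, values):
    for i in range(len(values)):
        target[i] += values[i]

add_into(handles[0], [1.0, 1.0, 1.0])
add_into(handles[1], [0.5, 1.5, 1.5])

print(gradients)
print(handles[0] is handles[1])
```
[1.5, 2.5, 2.5]
True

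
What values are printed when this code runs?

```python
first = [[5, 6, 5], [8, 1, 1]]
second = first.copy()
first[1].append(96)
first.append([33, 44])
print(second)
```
[[5, 6, 5], [8, 1, 1, 96]]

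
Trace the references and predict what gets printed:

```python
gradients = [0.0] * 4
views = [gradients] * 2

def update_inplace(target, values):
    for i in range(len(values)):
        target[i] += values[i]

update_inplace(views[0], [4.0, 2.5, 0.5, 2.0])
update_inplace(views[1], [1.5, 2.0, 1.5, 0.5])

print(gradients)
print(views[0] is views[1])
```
[5.5, 4.5, 2.0, 2.5]
True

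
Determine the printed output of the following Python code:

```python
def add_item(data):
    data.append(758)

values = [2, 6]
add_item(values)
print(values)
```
[2, 6, 758]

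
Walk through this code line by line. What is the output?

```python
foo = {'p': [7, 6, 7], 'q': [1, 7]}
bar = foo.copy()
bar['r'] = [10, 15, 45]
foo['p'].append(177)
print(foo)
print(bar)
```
{'p': [7, 6, 7, 177], 'q': [1, 7]}
{'p': [7, 6, 7, 177], 'q': [1, 7], 'r': [10, 15, 45]}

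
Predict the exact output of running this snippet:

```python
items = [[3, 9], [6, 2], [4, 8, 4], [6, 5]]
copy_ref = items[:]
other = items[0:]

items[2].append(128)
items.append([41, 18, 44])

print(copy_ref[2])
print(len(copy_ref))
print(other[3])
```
[4, 8, 4, 128]
4
[6, 5]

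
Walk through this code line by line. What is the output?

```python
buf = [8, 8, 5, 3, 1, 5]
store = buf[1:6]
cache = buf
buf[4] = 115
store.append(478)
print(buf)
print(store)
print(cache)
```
[8, 8, 5, 3, 115, 5]
[8, 5, 3, 1, 5, 478]
[8, 8, 5, 3, 115, 5]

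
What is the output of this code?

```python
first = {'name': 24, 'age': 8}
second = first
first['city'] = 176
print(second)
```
{'name': 24, 'age': 8, 'city': 176}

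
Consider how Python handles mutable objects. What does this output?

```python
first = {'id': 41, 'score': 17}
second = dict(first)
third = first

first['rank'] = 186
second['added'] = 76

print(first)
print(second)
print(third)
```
{'id': 41, 'score': 17, 'rank': 186}
{'id': 41, 'score': 17, 'added': 76}
{'id': 41, 'score': 17, 'rank': 186}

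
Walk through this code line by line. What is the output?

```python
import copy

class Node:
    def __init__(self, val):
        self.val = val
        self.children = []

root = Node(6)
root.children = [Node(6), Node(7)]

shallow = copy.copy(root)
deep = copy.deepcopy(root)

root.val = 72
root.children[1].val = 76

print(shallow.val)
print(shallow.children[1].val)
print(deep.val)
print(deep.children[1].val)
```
6
76
6
7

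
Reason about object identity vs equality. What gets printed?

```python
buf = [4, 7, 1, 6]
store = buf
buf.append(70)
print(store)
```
[4, 7, 1, 6, 70]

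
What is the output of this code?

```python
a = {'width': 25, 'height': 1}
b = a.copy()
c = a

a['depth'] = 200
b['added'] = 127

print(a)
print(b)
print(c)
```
{'width': 25, 'height': 1, 'depth': 200}
{'width': 25, 'height': 1, 'added': 127}
{'width': 25, 'height': 1, 'depth': 200}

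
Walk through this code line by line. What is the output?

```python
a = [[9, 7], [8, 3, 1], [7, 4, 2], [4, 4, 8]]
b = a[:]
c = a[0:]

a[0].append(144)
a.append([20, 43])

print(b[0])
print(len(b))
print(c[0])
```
[9, 7, 144]
4
[9, 7, 144]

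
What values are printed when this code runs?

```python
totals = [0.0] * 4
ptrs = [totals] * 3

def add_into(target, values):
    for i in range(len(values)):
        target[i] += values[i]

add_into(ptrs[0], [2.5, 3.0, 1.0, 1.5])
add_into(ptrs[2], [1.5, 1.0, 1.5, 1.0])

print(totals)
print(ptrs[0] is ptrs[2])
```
[4.0, 4.0, 2.5, 2.5]
True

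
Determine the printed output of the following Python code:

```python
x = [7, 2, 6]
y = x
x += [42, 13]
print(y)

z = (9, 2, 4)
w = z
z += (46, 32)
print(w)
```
[7, 2, 6, 42, 13]
(9, 2, 4)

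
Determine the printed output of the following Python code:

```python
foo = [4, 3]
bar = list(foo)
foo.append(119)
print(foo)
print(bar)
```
[4, 3, 119]
[4, 3]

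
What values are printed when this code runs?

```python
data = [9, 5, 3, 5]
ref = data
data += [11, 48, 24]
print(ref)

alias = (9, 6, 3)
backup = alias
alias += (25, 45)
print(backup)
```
[9, 5, 3, 5, 11, 48, 24]
(9, 6, 3)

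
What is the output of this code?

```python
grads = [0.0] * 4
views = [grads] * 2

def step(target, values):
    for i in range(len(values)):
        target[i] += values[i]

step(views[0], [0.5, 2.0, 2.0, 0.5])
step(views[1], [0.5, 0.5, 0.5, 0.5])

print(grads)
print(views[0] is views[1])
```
[1.0, 2.5, 2.5, 1.0]
True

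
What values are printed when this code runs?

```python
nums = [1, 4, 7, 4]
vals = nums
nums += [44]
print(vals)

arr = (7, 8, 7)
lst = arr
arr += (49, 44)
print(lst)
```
[1, 4, 7, 4, 44]
(7, 8, 7)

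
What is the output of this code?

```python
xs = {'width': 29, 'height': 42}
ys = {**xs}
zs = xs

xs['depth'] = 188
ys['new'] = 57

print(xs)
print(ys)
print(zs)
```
{'width': 29, 'height': 42, 'depth': 188}
{'width': 29, 'height': 42, 'new': 57}
{'width': 29, 'height': 42, 'depth': 188}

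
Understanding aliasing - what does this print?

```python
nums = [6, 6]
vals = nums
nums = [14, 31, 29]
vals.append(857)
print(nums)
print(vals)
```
[14, 31, 29]
[6, 6, 857]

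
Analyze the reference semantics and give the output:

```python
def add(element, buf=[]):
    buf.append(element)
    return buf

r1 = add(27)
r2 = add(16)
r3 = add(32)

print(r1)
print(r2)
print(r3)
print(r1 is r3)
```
[27, 16, 32]
[27, 16, 32]
[27, 16, 32]
True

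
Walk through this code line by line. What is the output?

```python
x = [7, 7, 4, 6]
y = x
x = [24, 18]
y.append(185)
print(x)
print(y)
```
[24, 18]
[7, 7, 4, 6, 185]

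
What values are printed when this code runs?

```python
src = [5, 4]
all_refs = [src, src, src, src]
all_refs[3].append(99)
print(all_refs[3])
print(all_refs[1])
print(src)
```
[5, 4, 99]
[5, 4, 99]
[5, 4, 99]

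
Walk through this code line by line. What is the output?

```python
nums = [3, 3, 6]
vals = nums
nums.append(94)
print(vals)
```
[3, 3, 6, 94]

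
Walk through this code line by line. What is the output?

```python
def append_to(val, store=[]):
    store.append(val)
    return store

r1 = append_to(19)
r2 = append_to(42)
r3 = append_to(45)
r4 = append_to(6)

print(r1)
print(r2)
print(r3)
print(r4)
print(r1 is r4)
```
[19, 42, 45, 6]
[19, 42, 45, 6]
[19, 42, 45, 6]
[19, 42, 45, 6]
True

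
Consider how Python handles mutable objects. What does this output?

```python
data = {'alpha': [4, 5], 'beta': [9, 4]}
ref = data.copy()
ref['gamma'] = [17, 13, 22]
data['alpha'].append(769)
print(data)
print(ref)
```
{'alpha': [4, 5, 769], 'beta': [9, 4]}
{'alpha': [4, 5, 769], 'beta': [9, 4], 'gamma': [17, 13, 22]}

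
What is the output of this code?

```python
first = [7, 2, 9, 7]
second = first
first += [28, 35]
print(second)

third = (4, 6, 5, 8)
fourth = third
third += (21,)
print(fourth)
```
[7, 2, 9, 7, 28, 35]
(4, 6, 5, 8)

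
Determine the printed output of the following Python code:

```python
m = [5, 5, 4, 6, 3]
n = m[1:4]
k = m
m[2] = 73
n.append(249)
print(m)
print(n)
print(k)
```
[5, 5, 73, 6, 3]
[5, 4, 6, 249]
[5, 5, 73, 6, 3]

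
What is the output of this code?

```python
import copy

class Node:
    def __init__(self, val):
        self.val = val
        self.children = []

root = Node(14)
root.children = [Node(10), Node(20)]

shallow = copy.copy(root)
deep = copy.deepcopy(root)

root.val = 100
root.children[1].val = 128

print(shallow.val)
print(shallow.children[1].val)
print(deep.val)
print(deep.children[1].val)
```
14
128
14
20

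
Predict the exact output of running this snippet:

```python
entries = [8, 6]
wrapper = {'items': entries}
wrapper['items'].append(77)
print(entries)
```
[8, 6, 77]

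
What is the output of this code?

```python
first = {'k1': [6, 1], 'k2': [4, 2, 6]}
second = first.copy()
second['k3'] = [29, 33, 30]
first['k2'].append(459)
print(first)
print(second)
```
{'k1': [6, 1], 'k2': [4, 2, 6, 459]}
{'k1': [6, 1], 'k2': [4, 2, 6, 459], 'k3': [29, 33, 30]}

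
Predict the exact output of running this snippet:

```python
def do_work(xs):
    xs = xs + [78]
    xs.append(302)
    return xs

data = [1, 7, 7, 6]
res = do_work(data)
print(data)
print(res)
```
[1, 7, 7, 6]
[1, 7, 7, 6, 78, 302]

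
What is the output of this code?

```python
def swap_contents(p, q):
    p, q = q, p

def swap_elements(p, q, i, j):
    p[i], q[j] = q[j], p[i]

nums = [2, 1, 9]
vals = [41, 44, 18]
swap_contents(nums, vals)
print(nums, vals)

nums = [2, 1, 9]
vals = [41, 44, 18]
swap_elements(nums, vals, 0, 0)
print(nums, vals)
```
[2, 1, 9] [41, 44, 18]
[41, 1, 9] [2, 44, 18]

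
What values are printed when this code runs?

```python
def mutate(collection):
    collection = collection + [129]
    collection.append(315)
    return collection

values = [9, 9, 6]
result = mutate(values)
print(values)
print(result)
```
[9, 9, 6]
[9, 9, 6, 129, 315]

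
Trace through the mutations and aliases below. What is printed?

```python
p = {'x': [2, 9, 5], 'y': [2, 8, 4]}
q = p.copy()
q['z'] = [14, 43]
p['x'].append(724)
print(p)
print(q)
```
{'x': [2, 9, 5, 724], 'y': [2, 8, 4]}
{'x': [2, 9, 5, 724], 'y': [2, 8, 4], 'z': [14, 43]}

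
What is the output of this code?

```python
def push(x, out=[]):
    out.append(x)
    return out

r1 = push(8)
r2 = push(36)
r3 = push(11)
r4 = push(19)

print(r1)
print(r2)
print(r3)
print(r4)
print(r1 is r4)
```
[8, 36, 11, 19]
[8, 36, 11, 19]
[8, 36, 11, 19]
[8, 36, 11, 19]
True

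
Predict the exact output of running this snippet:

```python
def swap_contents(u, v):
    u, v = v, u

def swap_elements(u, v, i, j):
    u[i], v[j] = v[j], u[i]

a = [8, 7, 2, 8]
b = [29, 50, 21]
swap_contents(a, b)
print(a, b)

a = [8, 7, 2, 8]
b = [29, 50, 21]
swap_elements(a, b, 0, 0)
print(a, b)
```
[8, 7, 2, 8] [29, 50, 21]
[29, 7, 2, 8] [8, 50, 21]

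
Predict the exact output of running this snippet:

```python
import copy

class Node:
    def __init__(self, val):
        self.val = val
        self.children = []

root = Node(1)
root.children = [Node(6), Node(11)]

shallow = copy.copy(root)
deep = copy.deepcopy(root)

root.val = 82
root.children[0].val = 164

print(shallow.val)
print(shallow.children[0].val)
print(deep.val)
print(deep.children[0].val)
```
1
164
1
6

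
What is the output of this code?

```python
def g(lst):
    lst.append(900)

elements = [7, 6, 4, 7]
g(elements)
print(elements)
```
[7, 6, 4, 7, 900]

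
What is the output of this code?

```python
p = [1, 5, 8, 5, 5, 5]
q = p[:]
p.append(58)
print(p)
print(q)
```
[1, 5, 8, 5, 5, 5, 58]
[1, 5, 8, 5, 5, 5]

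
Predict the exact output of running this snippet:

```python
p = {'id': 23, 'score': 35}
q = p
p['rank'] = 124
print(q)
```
{'id': 23, 'score': 35, 'rank': 124}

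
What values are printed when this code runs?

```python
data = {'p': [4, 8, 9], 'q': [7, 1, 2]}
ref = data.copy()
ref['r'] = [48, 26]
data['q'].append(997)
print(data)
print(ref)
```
{'p': [4, 8, 9], 'q': [7, 1, 2, 997]}
{'p': [4, 8, 9], 'q': [7, 1, 2, 997], 'r': [48, 26]}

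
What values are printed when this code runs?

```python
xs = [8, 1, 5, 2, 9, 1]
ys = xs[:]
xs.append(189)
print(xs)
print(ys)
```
[8, 1, 5, 2, 9, 1, 189]
[8, 1, 5, 2, 9, 1]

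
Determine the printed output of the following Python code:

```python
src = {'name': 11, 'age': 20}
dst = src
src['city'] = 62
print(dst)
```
{'name': 11, 'age': 20, 'city': 62}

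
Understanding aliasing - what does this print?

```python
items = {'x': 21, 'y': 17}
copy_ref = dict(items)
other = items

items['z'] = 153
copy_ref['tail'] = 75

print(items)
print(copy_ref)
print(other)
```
{'x': 21, 'y': 17, 'z': 153}
{'x': 21, 'y': 17, 'tail': 75}
{'x': 21, 'y': 17, 'z': 153}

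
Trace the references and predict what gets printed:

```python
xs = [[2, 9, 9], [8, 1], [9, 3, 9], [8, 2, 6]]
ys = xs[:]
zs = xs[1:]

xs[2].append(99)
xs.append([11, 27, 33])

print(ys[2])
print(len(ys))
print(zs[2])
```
[9, 3, 9, 99]
4
[8, 2, 6]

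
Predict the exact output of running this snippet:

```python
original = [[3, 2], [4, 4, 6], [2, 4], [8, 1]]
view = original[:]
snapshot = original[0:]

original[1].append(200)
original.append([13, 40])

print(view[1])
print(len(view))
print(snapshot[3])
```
[4, 4, 6, 200]
4
[8, 1]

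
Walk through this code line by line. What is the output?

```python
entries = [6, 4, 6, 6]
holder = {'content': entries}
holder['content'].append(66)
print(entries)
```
[6, 4, 6, 6, 66]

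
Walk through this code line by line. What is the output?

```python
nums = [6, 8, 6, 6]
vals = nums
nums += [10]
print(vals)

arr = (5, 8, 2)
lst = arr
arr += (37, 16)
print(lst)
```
[6, 8, 6, 6, 10]
(5, 8, 2)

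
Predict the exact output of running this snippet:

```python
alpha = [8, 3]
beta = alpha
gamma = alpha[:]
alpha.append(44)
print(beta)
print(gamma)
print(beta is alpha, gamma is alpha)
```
[8, 3, 44]
[8, 3]
True False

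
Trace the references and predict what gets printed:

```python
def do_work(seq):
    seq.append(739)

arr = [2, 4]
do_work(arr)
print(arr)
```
[2, 4, 739]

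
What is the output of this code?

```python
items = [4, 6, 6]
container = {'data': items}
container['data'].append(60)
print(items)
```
[4, 6, 6, 60]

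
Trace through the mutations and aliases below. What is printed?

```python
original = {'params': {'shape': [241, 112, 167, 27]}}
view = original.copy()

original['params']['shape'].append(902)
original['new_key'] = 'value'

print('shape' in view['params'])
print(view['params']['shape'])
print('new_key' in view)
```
True
[241, 112, 167, 27, 902]
False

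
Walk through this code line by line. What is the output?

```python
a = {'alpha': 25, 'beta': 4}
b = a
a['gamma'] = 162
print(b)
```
{'alpha': 25, 'beta': 4, 'gamma': 162}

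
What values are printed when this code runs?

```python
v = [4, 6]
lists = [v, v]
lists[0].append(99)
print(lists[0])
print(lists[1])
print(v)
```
[4, 6, 99]
[4, 6, 99]
[4, 6, 99]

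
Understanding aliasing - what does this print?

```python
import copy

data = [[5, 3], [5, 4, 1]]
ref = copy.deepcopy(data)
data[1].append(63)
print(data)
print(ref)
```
[[5, 3], [5, 4, 1, 63]]
[[5, 3], [5, 4, 1]]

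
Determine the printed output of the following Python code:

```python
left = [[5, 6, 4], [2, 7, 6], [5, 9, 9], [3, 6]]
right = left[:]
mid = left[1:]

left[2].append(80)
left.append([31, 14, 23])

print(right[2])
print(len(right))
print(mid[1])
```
[5, 9, 9, 80]
4
[5, 9, 9, 80]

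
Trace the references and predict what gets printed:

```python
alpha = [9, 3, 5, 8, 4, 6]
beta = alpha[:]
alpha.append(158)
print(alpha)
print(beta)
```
[9, 3, 5, 8, 4, 6, 158]
[9, 3, 5, 8, 4, 6]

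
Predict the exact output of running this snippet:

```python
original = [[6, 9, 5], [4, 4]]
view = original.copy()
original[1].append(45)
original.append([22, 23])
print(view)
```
[[6, 9, 5], [4, 4, 45]]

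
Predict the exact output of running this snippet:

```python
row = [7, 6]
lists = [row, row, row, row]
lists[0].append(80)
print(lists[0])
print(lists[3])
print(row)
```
[7, 6, 80]
[7, 6, 80]
[7, 6, 80]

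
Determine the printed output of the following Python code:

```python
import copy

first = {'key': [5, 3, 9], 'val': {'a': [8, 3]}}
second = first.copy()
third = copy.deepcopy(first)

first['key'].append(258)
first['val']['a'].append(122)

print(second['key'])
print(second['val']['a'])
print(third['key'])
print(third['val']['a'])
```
[5, 3, 9, 258]
[8, 3, 122]
[5, 3, 9]
[8, 3]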